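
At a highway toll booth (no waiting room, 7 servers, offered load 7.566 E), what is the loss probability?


B(c,a) = (a^c/c!) / Σ_{k=0}^{c} a^k/k!
a^7/7! = 281.600760
Σ terms (k=0..7): 1.00000 + 7.56600 + 28.62218 + 72.18513 + 136.53818 + 206.60957 + 260.53467 + 281.60076 = 994.656493
B = 281.600760/994.656493 = 0.283114

Final: 0.283114


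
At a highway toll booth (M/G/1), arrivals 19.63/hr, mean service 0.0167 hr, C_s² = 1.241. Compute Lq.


ρ = λ·E[S] = 19.63·0.0167 = 0.3278
Lq = ρ²(1+C_s²)/(2(1−ρ)) = 0.1075·(1+1.241)/(2·0.6722)
= 0.1075·2.2410/1.3444 = 0.17914

Final: 0.17914


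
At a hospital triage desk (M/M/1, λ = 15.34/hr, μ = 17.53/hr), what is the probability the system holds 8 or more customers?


ρ = 15.34/17.53 = 0.8751
P(N ≥ n) = ρ^n = 0.8751^8 = 0.343833

Final: 0.343833


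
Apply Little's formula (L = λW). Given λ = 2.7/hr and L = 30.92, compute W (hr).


W = L/λ = 30.92/2.7 = 11.4519 hr

Final: 11.4519 hr


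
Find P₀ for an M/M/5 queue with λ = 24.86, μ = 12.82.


a = λ/μ = 24.86/12.82 = 1.9392; ρ = a/c = 0.3878
Σ_{k=0}^{4} a^k/k! (terms k=0..4) = 1.00000 + 1.93916 + 1.88017 + 1.21531 + 0.58917 = 6.62381
Tail: a^5/(5!(1−ρ)) = 27.41988/(120·0.6122) = 0.37326
P₀ = 1/(6.62381 + 0.37326) = 1/6.99707 = 0.142917

Final: 0.142917


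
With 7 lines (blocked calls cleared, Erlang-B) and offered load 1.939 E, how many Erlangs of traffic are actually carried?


B(7,1.939) = 0.002944 (Erlang-B)
Carried load = a(1 − B) = 1.939·(1 − 0.002944) = 1.939·0.997056 = 1.9333 E

Final: 1.9333 Erlangs


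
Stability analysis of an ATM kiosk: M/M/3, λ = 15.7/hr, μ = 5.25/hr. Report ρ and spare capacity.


Total capacity cμ = 3·5.25 = 15.75/hr
ρ = λ/(cμ) = 15.7/15.75 = 0.9968
Stable ⇔ ρ < 1: YES
Spare capacity = cμ − λ = 15.75 − 15.7 = 0.05/hr

Final: ρ = 0.9968; stable; margin = 0.05/hr


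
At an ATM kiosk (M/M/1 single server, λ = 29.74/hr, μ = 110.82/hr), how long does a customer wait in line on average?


ρ = 29.74/110.82 = 0.2684
Wq = ρ/(μ−λ) = 0.2684/(110.82 − 29.74) = 0.2684/81.08 = 0.003310 hr

Final: 0.003310 hr


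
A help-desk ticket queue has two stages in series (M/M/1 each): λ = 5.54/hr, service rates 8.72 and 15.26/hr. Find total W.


Each node sees arrival rate λ = 5.54/hr (tandem ⇒ throughput preserved).
W₁ = 1/(μ₁−λ) = 1/(8.72−5.54) = 0.31447 hr
W₂ = 1/(μ₂−λ) = 1/(15.26−5.54) = 0.10288 hr
W_total = W₁ + W₂ = 0.31447 + 0.10288 = 0.41735 hr

Final: 0.41735 hr


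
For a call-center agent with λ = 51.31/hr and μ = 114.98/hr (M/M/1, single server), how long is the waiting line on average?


ρ = 51.31/114.98 = 0.4463
Lq = ρ²/(1−ρ) = 0.1991/0.5537 = 0.3596

Final: 0.3596


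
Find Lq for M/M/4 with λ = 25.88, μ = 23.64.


a = λ/μ = 1.0948; ρ = a/4 = 0.2737
P₀ = 0.333881
Lq = P₀·a^c·ρ / (c!·(1−ρ)²) = 0.333881·1.43637·0.2737/(24·0.52753)
= 0.01037

Final: 0.01037


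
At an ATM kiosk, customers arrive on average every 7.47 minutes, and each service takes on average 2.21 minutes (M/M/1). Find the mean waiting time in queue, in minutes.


λ = 60/7.47 = 8.0321 /hr
μ = 60/2.21 = 27.1493 /hr
ρ = λ/μ = 8.0321/27.1493 = 0.2959
Wq = ρ/(μ−λ) = 0.2959/(27.1493−8.0321) = 0.01548 hr
In minutes: 0.01548·60 = 0.9285 min

Final: 0.9285 min


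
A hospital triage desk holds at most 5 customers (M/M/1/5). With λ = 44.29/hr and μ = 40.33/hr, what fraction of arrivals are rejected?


ρ = λ/μ = 44.29/40.33 = 1.0982
P_K = (1−ρ)ρ^K/(1−ρ^(K+1)) = (-0.09819·1.597303)/(1 − 1.754142)
= -0.156839/-0.754142 = 0.207970

Final: 0.207970


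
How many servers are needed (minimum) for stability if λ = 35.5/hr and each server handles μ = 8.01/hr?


Stability requires cμ > λ ⇔ c > λ/μ.
λ/μ = 35.5/8.01 = 4.4320
Minimum integer c = ⌊4.4320⌋ + 1 = 5
Check: 5·8.01 = 40.05 > 35.5, while 4·8.01 = 32.04 ≤ 35.5

Final: 5 servers


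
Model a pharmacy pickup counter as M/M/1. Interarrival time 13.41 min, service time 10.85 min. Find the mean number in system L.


λ = 60/13.41 = 4.4743 /hr
μ = 60/10.85 = 5.5300 /hr
ρ = λ/μ = 4.4743/5.5300 = 0.8091
L = ρ/(1−ρ) = 0.8091/0.1909 = 4.2383

Final: 4.2383


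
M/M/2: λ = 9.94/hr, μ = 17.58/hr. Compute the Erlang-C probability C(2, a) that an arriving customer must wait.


a = λ/μ = 0.5654; ρ = a/2 = 0.2827
P₀ = 0.559202 (from M/M/c formula)
C(c,a) = [a^c/(c!(1−ρ))]·P₀ = [0.31969/(2·0.7173)]·0.559202
= 0.22285·0.559202 = 0.124617

Final: 0.124617


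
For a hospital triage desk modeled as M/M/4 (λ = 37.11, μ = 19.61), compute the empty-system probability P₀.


a = λ/μ = 37.11/19.61 = 1.8924; ρ = a/c = 0.4731
Σ_{k=0}^{3} a^k/k! (terms k=0..3) = 1.00000 + 1.89240 + 1.79059 + 1.12951 = 5.81250
Tail: a^4/(4!(1−ρ)) = 12.82488/(24·0.5269) = 1.01418
P₀ = 1/(5.81250 + 1.01418) = 1/6.82668 = 0.146484

Final: 0.146484


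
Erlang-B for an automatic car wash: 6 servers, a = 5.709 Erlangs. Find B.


B(c,a) = (a^c/c!) / Σ_{k=0}^{c} a^k/k!
a^6/6! = 48.087009
Σ terms (k=0..6): 1.00000 + 5.70900 + 16.29634 + 31.01194 + 44.26179 + 50.53811 + 48.08701 = 196.904178
B = 48.087009/196.904178 = 0.244215

Final: 0.244215


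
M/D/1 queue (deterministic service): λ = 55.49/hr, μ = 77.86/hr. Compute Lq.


ρ = 55.49/77.86 = 0.7127
M/D/1: Lq = ρ²/(2(1−ρ)) = 0.5079/(2·0.2873) = 0.88393

Final: 0.88393


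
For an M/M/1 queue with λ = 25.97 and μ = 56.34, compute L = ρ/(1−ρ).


ρ = λ/μ = 25.97/56.34 = 0.4610
L = ρ/(1−ρ) = 0.4610/(1 − 0.4610) = 0.4610/0.5390 = 0.8551

Final: 0.8551


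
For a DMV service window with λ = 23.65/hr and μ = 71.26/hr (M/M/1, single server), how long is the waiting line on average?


ρ = 23.65/71.26 = 0.3319
Lq = ρ²/(1−ρ) = 0.1101/0.6681 = 0.1649

Final: 0.1649


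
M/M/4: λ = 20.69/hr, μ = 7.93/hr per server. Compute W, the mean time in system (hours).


a = 2.6091; ρ = 0.6523; P₀ = 0.064410
Lq = P₀·a^c·ρ/(c!(1−ρ)²) = 0.67087
Wq = Lq/λ = 0.67087/20.69 = 0.03242 hr
W = Wq + 1/μ = 0.03242 + 0.12610 = 0.15853 hr

Final: 0.15853 hr


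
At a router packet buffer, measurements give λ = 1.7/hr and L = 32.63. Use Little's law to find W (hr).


W = L/λ = 32.63/1.7 = 19.1941 hr

Final: 19.1941 hr


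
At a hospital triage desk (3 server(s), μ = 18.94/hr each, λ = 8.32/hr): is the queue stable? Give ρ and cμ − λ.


Total capacity cμ = 3·18.94 = 56.82/hr
ρ = λ/(cμ) = 8.32/56.82 = 0.1464
Stable ⇔ ρ < 1: YES
Spare capacity = cμ − λ = 56.82 − 8.32 = 48.50/hr

Final: ρ = 0.1464; stable; margin = 48.50/hr


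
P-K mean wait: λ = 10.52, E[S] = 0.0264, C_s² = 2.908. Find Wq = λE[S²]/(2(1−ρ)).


ρ = λ·E[S] = 10.52·0.0264 = 0.2777
E[S²] = E[S]²(1+C_s²) = 0.0264²·(1+2.908) = 0.002724
Wq = λ·E[S²]/(2(1−ρ)) = 10.52·0.002724/(2·0.7223) = 0.01984 hr

Final: 0.01984 hr


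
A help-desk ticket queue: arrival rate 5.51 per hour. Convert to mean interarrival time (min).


Mean interarrival time = 1/λ = 1/5.51 hour = 0.18149 hour
In minutes: 0.18149 × 60 = 10.8893 min

Final: 10.8893 min


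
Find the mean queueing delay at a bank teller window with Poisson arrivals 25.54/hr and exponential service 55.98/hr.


ρ = 25.54/55.98 = 0.4562
Wq = ρ/(μ−λ) = 0.4562/(55.98 − 25.54) = 0.4562/30.44 = 0.01499 hr

Final: 0.01499 hr


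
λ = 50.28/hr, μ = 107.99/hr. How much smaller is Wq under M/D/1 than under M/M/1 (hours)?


ρ = 50.28/107.99 = 0.4656
Wq(M/M/1) = ρ/(μ−λ) = 0.4656/57.71 = 0.008068 hr
Wq(M/D/1) = ρ/(2(μ−λ)) = 0.004034 hr
Savings = 0.008068 − 0.004034 = 0.004034 hr

Final: 0.004034 hr


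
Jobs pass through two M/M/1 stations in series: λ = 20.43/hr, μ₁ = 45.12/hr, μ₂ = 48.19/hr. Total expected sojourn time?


Each node sees arrival rate λ = 20.43/hr (tandem ⇒ throughput preserved).
W₁ = 1/(μ₁−λ) = 1/(45.12−20.43) = 0.04050 hr
W₂ = 1/(μ₂−λ) = 1/(48.19−20.43) = 0.03602 hr
W_total = W₁ + W₂ = 0.04050 + 0.03602 = 0.07653 hr

Final: 0.07653 hr


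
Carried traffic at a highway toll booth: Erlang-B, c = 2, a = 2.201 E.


B(2,2.201) = 0.430751 (Erlang-B)
Carried load = a(1 − B) = 2.201·(1 − 0.430751) = 2.201·0.569249 = 1.2529 E

Final: 1.2529 Erlangs


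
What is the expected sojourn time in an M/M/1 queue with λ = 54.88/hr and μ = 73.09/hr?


W = 1/(μ−λ) = 1/(73.09 − 54.88) = 1/18.21 = 0.05491 hr

Final: 0.05491 hr


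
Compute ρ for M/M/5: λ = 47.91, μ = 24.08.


ρ = λ/(cμ) = 47.91/(5·24.08) = 47.91/120.40 = 0.3979

Final: 0.3979


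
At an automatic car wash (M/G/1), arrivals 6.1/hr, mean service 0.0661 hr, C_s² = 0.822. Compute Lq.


ρ = λ·E[S] = 6.1·0.0661 = 0.4032
Lq = ρ²(1+C_s²)/(2(1−ρ)) = 0.1626·(1+0.822)/(2·0.5968)
= 0.1626·1.8220/1.1936 = 0.24818

Final: 0.24818


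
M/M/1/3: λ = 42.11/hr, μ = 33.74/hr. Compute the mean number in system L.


ρ = 42.11/33.74 = 1.2481
L = ρ[1 − (K+1)ρ^K + Kρ^(K+1)] / [(1−ρ)(1−ρ^(K+1))]
Numerator: 1.2481·(1 − 4·1.944108 + 3·2.426390) = 0.627453
Denominator: (-0.2481)·(-1.426390) = 0.353850
L = 0.627453/0.353850 = 1.7732

Final: 1.7732


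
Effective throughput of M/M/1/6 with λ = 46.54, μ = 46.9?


ρ = 0.9923; P_K = (1−ρ)ρ^6/(1−ρ^7) = 0.139576
λ_eff = λ(1 − P_K) = 46.54·(1 − 0.139576) = 46.54·0.860424 = 40.0441 /hr

Final: 40.0441 /hr


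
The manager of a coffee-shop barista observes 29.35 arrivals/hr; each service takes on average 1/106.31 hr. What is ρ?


ρ = λ/μ = 29.35/106.31 = 0.2761

Final: 0.2761


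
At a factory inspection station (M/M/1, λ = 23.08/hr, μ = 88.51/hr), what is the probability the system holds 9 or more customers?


ρ = 23.08/88.51 = 0.2608
P(N ≥ n) = ρ^n = 0.2608^9 = 0.000005574

Final: 0.000005574


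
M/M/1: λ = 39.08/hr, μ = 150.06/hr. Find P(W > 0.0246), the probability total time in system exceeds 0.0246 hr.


W ~ Exponential(μ−λ) for M/M/1.
μ − λ = 150.06 − 39.08 = 110.9800
P(W > t) = e^{−(μ−λ)t} = e^{−2.7301} = 0.065212

Final: 0.065212


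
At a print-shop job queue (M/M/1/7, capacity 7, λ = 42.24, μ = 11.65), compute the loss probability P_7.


ρ = λ/μ = 42.24/11.65 = 3.6258
P_K = (1−ρ)ρ^K/(1−ρ^(K+1)) = (-2.6258·8237.319081)/(1 − 29866.468496)
= -21629.149415/-29865.468496 = 0.724219

Final: 0.724219


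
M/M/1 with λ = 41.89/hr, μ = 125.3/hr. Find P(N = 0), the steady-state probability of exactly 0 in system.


ρ = 41.89/125.3 = 0.3343
P_n = (1−ρ)·ρ^n = (1 − 0.3343)·0.3343^0 = 0.6657·1.000000 = 0.665682

Final: 0.665682


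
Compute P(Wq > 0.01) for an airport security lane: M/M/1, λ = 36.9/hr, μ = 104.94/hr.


ρ = 36.9/104.94 = 0.3516
P(Wq > t) = ρ·e^{−(μ−λ)t} = 0.3516·e^{−0.6804}
= 0.3516·0.506414 = 0.178070

Final: 0.178070


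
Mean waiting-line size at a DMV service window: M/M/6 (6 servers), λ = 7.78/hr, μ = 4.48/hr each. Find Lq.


a = λ/μ = 1.7366; ρ = a/6 = 0.2894
P₀ = 0.176007
Lq = P₀·a^c·ρ / (c!·(1−ρ)²) = 0.176007·27.42897·0.2894/(720·0.50490)
= 0.003844

Final: 0.003844


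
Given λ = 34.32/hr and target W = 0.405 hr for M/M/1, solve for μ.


W = 1/(μ−λ) ⇒ μ − λ = 1/W = 1/0.405 = 2.4691
μ = λ + 1/W = 34.32 + 2.4691 = 36.7891 per hr

Final: 36.7891 /hr


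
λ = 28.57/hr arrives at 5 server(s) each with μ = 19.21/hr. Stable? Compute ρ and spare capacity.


Total capacity cμ = 5·19.21 = 96.05/hr
ρ = λ/(cμ) = 28.57/96.05 = 0.2974
Stable ⇔ ρ < 1: YES
Spare capacity = cμ − λ = 96.05 − 28.57 = 67.48/hr

Final: ρ = 0.2974; stable; margin = 67.48/hr


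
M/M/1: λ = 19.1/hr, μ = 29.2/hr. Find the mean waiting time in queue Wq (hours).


ρ = 19.1/29.2 = 0.6541
Wq = ρ/(μ−λ) = 0.6541/(29.2 − 19.1) = 0.6541/10.10 = 0.06476 hr

Final: 0.06476 hr


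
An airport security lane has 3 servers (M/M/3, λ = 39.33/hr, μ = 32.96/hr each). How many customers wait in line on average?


a = λ/μ = 1.1933; ρ = a/3 = 0.3978
P₀ = 0.296260
Lq = P₀·a^c·ρ / (c!·(1−ρ)²) = 0.296260·1.69907·0.3978/(6·0.36270)
= 0.09200

Final: 0.09200


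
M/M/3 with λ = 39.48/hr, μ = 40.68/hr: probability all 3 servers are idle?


a = λ/μ = 39.48/40.68 = 0.9705; ρ = a/c = 0.3235
Σ_{k=0}^{2} a^k/k! (terms k=0..2) = 1.00000 + 0.97050 + 0.47094 = 2.44144
Tail: a^3/(3!(1−ρ)) = 0.91409/(6·0.6765) = 0.22520
P₀ = 1/(2.44144 + 0.22520) = 1/2.66664 = 0.375004

Final: 0.375004


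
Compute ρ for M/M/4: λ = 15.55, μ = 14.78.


ρ = λ/(cμ) = 15.55/(4·14.78) = 15.55/59.12 = 0.2630

Final: 0.2630


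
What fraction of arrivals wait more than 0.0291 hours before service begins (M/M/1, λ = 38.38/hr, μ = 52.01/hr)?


ρ = 38.38/52.01 = 0.7379
P(Wq > t) = ρ·e^{−(μ−λ)t} = 0.7379·e^{−0.3966}
= 0.7379·0.672581 = 0.496321

Final: 0.496321


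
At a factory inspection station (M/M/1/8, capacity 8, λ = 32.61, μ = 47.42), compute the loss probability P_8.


ρ = λ/μ = 32.61/47.42 = 0.6877
P_K = (1−ρ)ρ^K/(1−ρ^(K+1)) = (0.3123·0.050017)/(1 − 0.034396)
= 0.015621/0.965604 = 0.016177

Final: 0.016177


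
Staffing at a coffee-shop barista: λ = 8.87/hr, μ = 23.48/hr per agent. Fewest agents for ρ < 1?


Stability requires cμ > λ ⇔ c > λ/μ.
λ/μ = 8.87/23.48 = 0.3778
Minimum integer c = ⌊0.3778⌋ + 1 = 1
Check: 1·23.48 = 23.48 > 8.87, while 0·23.48 = 0.00 ≤ 8.87

Final: 1 servers


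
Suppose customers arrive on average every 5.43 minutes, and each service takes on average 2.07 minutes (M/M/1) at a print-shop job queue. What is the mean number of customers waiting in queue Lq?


λ = 60/5.43 = 11.0497 /hr
μ = 60/2.07 = 28.9855 /hr
ρ = λ/μ = 11.0497/28.9855 = 0.3812
Lq = ρ²/(1−ρ) = 0.1453/0.6188 = 0.2349

Final: 0.2349


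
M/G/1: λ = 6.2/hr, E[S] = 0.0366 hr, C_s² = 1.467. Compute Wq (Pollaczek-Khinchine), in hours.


ρ = λ·E[S] = 6.2·0.0366 = 0.2269
E[S²] = E[S]²(1+C_s²) = 0.0366²·(1+1.467) = 0.003305
Wq = λ·E[S²]/(2(1−ρ)) = 6.2·0.003305/(2·0.7731) = 0.01325 hr

Final: 0.01325 hr


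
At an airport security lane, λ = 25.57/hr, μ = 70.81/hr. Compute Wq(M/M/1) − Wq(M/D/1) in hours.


ρ = 25.57/70.81 = 0.3611
Wq(M/M/1) = ρ/(μ−λ) = 0.3611/45.24 = 0.007982 hr
Wq(M/D/1) = ρ/(2(μ−λ)) = 0.003991 hr
Savings = 0.007982 − 0.003991 = 0.003991 hr

Final: 0.003991 hr


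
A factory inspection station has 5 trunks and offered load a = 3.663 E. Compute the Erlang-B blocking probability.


B(c,a) = (a^c/c!) / Σ_{k=0}^{c} a^k/k!
a^5/5! = 5.495451
Σ terms (k=0..5): 1.00000 + 3.66300 + 6.70878 + 8.19143 + 7.50130 + 5.49545 = 32.559960
B = 5.495451/32.559960 = 0.168779

Final: 0.168779


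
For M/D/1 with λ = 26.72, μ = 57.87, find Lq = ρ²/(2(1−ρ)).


ρ = 26.72/57.87 = 0.4617
M/D/1: Lq = ρ²/(2(1−ρ)) = 0.2132/(2·0.5383) = 0.19803

Final: 0.19803


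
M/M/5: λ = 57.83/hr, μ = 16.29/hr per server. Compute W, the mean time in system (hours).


a = 3.5500; ρ = 0.7100; P₀ = 0.024314
Lq = P₀·a^c·ρ/(c!(1−ρ)²) = 0.96454
Wq = Lq/λ = 0.96454/57.83 = 0.01668 hr
W = Wq + 1/μ = 0.01668 + 0.06139 = 0.07807 hr

Final: 0.07807 hr


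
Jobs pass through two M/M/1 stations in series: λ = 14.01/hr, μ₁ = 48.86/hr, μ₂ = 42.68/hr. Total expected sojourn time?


Each node sees arrival rate λ = 14.01/hr (tandem ⇒ throughput preserved).
W₁ = 1/(μ₁−λ) = 1/(48.86−14.01) = 0.02869 hr
W₂ = 1/(μ₂−λ) = 1/(42.68−14.01) = 0.03488 hr
W_total = W₁ + W₂ = 0.02869 + 0.03488 = 0.06357 hr

Final: 0.06357 hr


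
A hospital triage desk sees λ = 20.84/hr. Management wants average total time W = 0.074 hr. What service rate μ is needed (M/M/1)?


W = 1/(μ−λ) ⇒ μ − λ = 1/W = 1/0.074 = 13.5135
μ = λ + 1/W = 20.84 + 13.5135 = 34.3535 per hr

Final: 34.3535 /hr


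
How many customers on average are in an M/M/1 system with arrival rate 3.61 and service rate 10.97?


ρ = λ/μ = 3.61/10.97 = 0.3291
L = ρ/(1−ρ) = 0.3291/(1 − 0.3291) = 0.3291/0.6709 = 0.4905

Final: 0.4905


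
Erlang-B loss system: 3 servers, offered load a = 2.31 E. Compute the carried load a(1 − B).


B(3,2.31) = 0.255762 (Erlang-B)
Carried load = a(1 − B) = 2.31·(1 − 0.255762) = 2.31·0.744238 = 1.7192 E

Final: 1.7192 Erlangs


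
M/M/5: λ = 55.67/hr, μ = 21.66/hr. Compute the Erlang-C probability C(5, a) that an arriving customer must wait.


a = λ/μ = 2.5702; ρ = a/5 = 0.5140
P₀ = 0.074382 (from M/M/c formula)
C(c,a) = [a^c/(c!(1−ρ))]·P₀ = [112.15376/(120·0.4860)]·0.074382
= 1.92321·0.074382 = 0.143052

Final: 0.143052


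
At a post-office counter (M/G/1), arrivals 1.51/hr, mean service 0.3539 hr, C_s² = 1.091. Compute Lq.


ρ = λ·E[S] = 1.51·0.3539 = 0.5344
Lq = ρ²(1+C_s²)/(2(1−ρ)) = 0.2856·(1+1.091)/(2·0.4656)
= 0.2856·2.0910/0.9312 = 0.64123

Final: 0.64123


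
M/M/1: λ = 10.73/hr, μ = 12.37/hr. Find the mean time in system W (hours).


W = 1/(μ−λ) = 1/(12.37 − 10.73) = 1/1.64 = 0.6098 hr

Final: 0.6098 hr


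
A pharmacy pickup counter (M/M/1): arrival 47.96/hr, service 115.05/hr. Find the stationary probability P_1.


ρ = 47.96/115.05 = 0.4169
P_n = (1−ρ)·ρ^n = (1 − 0.4169)·0.4169^1 = 0.5831·0.416862 = 0.243088

Final: 0.243088


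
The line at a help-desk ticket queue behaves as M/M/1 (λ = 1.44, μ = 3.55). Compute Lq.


ρ = 1.44/3.55 = 0.4056
Lq = ρ²/(1−ρ) = 0.1645/0.5944 = 0.2768

Final: 0.2768


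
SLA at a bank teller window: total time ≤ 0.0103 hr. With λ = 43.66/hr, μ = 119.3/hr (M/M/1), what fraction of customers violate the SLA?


W ~ Exponential(μ−λ) for M/M/1.
μ − λ = 119.3 − 43.66 = 75.6400
P(W > t) = e^{−(μ−λ)t} = e^{−0.7791} = 0.458822

Final: 0.458822


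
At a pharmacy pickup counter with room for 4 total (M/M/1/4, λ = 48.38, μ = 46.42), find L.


ρ = 48.38/46.42 = 1.0422
L = ρ[1 − (K+1)ρ^K + Kρ^(K+1)] / [(1−ρ)(1−ρ^(K+1))]
Numerator: 1.0422·(1 − 5·1.179894 + 4·1.229713) = 0.020200
Denominator: (-0.04222)·(-0.229713) = 0.009699
L = 0.020200/0.009699 = 2.0827

Final: 2.0827


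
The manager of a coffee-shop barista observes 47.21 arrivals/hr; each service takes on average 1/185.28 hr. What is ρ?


ρ = λ/μ = 47.21/185.28 = 0.2548

Final: 0.2548


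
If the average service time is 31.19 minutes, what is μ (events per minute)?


μ = 1/(service time) in consistent units.
1 minute = 1 min, so μ = 1/31.19 = 0.03206 per minute

Final: 0.03206 /min


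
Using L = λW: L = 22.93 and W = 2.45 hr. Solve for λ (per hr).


λ = L/W = 22.93/2.45 = 9.3592 /hr

Final: 9.3592 /hr


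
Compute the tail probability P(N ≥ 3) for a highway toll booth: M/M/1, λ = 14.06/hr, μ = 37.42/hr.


ρ = 14.06/37.42 = 0.3757
P(N ≥ n) = ρ^n = 0.3757^3 = 0.053045

Final: 0.053045


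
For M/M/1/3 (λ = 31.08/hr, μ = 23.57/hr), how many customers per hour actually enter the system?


ρ = 1.3186; P_K = (1−ρ)ρ^3/(1−ρ^4) = 0.361059
λ_eff = λ(1 − P_K) = 31.08·(1 − 0.361059) = 31.08·0.638941 = 19.8583 /hr

Final: 19.8583 /hr


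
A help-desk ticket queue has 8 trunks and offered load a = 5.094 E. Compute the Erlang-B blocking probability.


B(c,a) = (a^c/c!) / Σ_{k=0}^{c} a^k/k!
a^8/8! = 11.244781
Σ terms (k=0..8): 1.00000 + 5.09400 + 12.97442 + 22.03056 + 28.05592 + 28.58337 + 24.26728 + 17.65965 + 11.24478 = 150.909984
B = 11.244781/150.909984 = 0.074513

Final: 0.074513


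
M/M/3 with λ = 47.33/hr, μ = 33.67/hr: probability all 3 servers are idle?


a = λ/μ = 47.33/33.67 = 1.4057; ρ = a/c = 0.4686
Σ_{k=0}^{2} a^k/k! (terms k=0..2) = 1.00000 + 1.40570 + 0.98800 = 3.39370
Tail: a^3/(3!(1−ρ)) = 2.77767/(6·0.5314) = 0.87113
P₀ = 1/(3.39370 + 0.87113) = 1/4.26483 = 0.234476

Final: 0.234476


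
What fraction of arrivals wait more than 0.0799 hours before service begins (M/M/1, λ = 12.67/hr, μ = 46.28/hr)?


ρ = 12.67/46.28 = 0.2738
P(Wq > t) = ρ·e^{−(μ−λ)t} = 0.2738·e^{−2.6854}
= 0.2738·0.068191 = 0.018669

Final: 0.018669


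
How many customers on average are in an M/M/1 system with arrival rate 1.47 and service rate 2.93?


ρ = λ/μ = 1.47/2.93 = 0.5017
L = ρ/(1−ρ) = 0.5017/(1 − 0.5017) = 0.5017/0.4983 = 1.0068

Final: 1.0068


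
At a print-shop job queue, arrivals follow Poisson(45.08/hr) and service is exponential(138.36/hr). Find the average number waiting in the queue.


ρ = 45.08/138.36 = 0.3258
Lq = ρ²/(1−ρ) = 0.1062/0.6742 = 0.1575

Final: 0.1575


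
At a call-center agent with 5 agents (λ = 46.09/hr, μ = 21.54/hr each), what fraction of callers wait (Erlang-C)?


a = λ/μ = 2.1397; ρ = a/5 = 0.4279
P₀ = 0.116433 (from M/M/c formula)
C(c,a) = [a^c/(c!(1−ρ))]·P₀ = [44.85440/(120·0.5721)]·0.116433
= 0.65341·0.116433 = 0.076079

Final: 0.076079


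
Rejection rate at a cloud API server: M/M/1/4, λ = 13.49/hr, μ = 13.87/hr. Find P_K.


ρ = λ/μ = 13.49/13.87 = 0.9726
P_K = (1−ρ)ρ^K/(1−ρ^(K+1)) = (0.02740·0.894833)/(1 − 0.870317)
= 0.024516/0.129683 = 0.189045

Final: 0.189045


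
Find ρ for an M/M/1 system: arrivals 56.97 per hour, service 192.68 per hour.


ρ = λ/μ = 56.97/192.68 = 0.2957

Final: 0.2957


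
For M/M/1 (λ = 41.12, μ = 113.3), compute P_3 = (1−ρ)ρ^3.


ρ = 41.12/113.3 = 0.3629
P_n = (1−ρ)·ρ^n = (1 − 0.3629)·0.3629^3 = 0.6371·0.047805 = 0.030455

Final: 0.030455


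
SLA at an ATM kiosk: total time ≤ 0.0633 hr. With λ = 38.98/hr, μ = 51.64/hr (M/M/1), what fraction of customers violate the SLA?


W ~ Exponential(μ−λ) for M/M/1.
μ − λ = 51.64 − 38.98 = 12.6600
P(W > t) = e^{−(μ−λ)t} = e^{−0.8014} = 0.448710

Final: 0.448710


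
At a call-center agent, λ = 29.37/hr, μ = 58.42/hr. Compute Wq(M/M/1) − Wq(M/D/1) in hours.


ρ = 29.37/58.42 = 0.5027
Wq(M/M/1) = ρ/(μ−λ) = 0.5027/29.05 = 0.01731 hr
Wq(M/D/1) = ρ/(2(μ−λ)) = 0.008653 hr
Savings = 0.01731 − 0.008653 = 0.008653 hr

Final: 0.008653 hr


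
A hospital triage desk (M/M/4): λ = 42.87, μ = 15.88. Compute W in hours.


a = 2.6996; ρ = 0.6749; P₀ = 0.057371
Lq = P₀·a^c·ρ/(c!(1−ρ)²) = 0.81081
Wq = Lq/λ = 0.81081/42.87 = 0.01891 hr
W = Wq + 1/μ = 0.01891 + 0.06297 = 0.08189 hr

Final: 0.08189 hr


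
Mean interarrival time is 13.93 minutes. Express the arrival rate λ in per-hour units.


λ = 1/(interarrival time) in consistent units.
1 hour = 60 min, so λ = 60/13.93 = 4.3073 per hour

Final: 4.3073 /hr


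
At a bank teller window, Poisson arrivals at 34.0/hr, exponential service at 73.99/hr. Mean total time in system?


W = 1/(μ−λ) = 1/(73.99 − 34.0) = 1/39.99 = 0.02501 hr

Final: 0.02501 hr


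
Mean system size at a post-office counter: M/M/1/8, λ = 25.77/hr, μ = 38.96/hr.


ρ = 25.77/38.96 = 0.6614
L = ρ[1 − (K+1)ρ^K + Kρ^(K+1)] / [(1−ρ)(1−ρ^(K+1))]
Numerator: 0.6614·(1 − 9·0.036641 + 8·0.024236) = 0.571571
Denominator: (0.3386)·(0.975764) = 0.330347
L = 0.571571/0.330347 = 1.7302

Final: 1.7302


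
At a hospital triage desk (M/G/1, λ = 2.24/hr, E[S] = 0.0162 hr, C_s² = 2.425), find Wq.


ρ = λ·E[S] = 2.24·0.0162 = 0.03629
E[S²] = E[S]²(1+C_s²) = 0.0162²·(1+2.425) = 0.0008989
Wq = λ·E[S²]/(2(1−ρ)) = 2.24·0.0008989/(2·0.9637) = 0.001045 hr

Final: 0.001045 hr


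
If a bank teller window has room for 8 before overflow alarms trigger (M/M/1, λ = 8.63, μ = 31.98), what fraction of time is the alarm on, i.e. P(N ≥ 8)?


ρ = 8.63/31.98 = 0.2699
P(N ≥ n) = ρ^n = 0.2699^8 = 0.00002812

Final: 0.00002812


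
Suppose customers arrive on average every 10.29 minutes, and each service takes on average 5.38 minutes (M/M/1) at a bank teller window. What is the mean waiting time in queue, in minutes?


λ = 60/10.29 = 5.8309 /hr
μ = 60/5.38 = 11.1524 /hr
ρ = λ/μ = 5.8309/11.1524 = 0.5228
Wq = ρ/(μ−λ) = 0.5228/(11.1524−5.8309) = 0.09825 hr
In minutes: 0.09825·60 = 5.895 min

Final: 5.895 min


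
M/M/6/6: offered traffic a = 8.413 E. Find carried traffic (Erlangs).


B(6,8.413) = 0.411601 (Erlang-B)
Carried load = a(1 − B) = 8.413·(1 − 0.411601) = 8.413·0.588399 = 4.9502 E

Final: 4.9502 Erlangs


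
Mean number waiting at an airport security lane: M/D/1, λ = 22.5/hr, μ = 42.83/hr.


ρ = 22.5/42.83 = 0.5253
M/D/1: Lq = ρ²/(2(1−ρ)) = 0.2760/(2·0.4747) = 0.29070

Final: 0.29070


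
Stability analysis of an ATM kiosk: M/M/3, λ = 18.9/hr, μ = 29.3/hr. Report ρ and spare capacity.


Total capacity cμ = 3·29.3 = 87.90/hr
ρ = λ/(cμ) = 18.9/87.90 = 0.2150
Stable ⇔ ρ < 1: YES
Spare capacity = cμ − λ = 87.90 − 18.9 = 69.00/hr

Final: ρ = 0.2150; stable; margin = 69.00/hr


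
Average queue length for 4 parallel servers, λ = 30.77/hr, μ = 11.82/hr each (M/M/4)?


a = λ/μ = 2.6032; ρ = a/4 = 0.6508
P₀ = 0.064887
Lq = P₀·a^c·ρ / (c!·(1−ρ)²) = 0.064887·45.92404·0.6508/(24·0.12194)
= 0.66267

Final: 0.66267


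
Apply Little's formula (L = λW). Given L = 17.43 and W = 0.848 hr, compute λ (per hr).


λ = L/W = 17.43/0.848 = 20.5542 /hr

Final: 20.5542 /hr


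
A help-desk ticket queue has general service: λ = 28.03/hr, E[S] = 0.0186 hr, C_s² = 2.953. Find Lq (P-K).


ρ = λ·E[S] = 28.03·0.0186 = 0.5214
Lq = ρ²(1+C_s²)/(2(1−ρ)) = 0.2718·(1+2.953)/(2·0.4786)
= 0.2718·3.9530/0.9573 = 1.12243

Final: 1.12243


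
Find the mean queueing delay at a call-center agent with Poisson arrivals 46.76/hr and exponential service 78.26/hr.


ρ = 46.76/78.26 = 0.5975
Wq = ρ/(μ−λ) = 0.5975/(78.26 − 46.76) = 0.5975/31.50 = 0.01897 hr

Final: 0.01897 hr


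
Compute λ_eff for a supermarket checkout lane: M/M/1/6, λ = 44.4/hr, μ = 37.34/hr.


ρ = 1.1891; P_K = (1−ρ)ρ^6/(1−ρ^7) = 0.226359
λ_eff = λ(1 − P_K) = 44.4·(1 − 0.226359) = 44.4·0.773641 = 34.3497 /hr

Final: 34.3497 /hr


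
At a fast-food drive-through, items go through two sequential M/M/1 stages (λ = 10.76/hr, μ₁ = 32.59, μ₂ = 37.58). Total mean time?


Each node sees arrival rate λ = 10.76/hr (tandem ⇒ throughput preserved).
W₁ = 1/(μ₁−λ) = 1/(32.59−10.76) = 0.04581 hr
W₂ = 1/(μ₂−λ) = 1/(37.58−10.76) = 0.03729 hr
W_total = W₁ + W₂ = 0.04581 + 0.03729 = 0.08309 hr

Final: 0.08309 hr


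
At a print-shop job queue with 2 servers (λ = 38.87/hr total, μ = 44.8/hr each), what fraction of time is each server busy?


ρ = λ/(cμ) = 38.87/(2·44.8) = 38.87/89.60 = 0.4338

Final: 0.4338


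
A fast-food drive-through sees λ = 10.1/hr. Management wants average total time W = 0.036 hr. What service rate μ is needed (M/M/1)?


W = 1/(μ−λ) ⇒ μ − λ = 1/W = 1/0.036 = 27.7778
μ = λ + 1/W = 10.1 + 27.7778 = 37.8778 per hr

Final: 37.8778 /hr


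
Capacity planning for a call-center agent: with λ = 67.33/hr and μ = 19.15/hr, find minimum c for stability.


Stability requires cμ > λ ⇔ c > λ/μ.
λ/μ = 67.33/19.15 = 3.5159
Minimum integer c = ⌊3.5159⌋ + 1 = 4
Check: 4·19.15 = 76.60 > 67.33, while 3·19.15 = 57.45 ≤ 67.33

Final: 4 servers


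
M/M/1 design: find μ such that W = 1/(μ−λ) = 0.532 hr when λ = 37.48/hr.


W = 1/(μ−λ) ⇒ μ − λ = 1/W = 1/0.532 = 1.8797
μ = λ + 1/W = 37.48 + 1.8797 = 39.3597 per hr

Final: 39.3597 /hr


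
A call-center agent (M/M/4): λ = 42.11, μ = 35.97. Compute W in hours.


a = 1.1707; ρ = 0.2927; P₀ = 0.309212
Lq = P₀·a^c·ρ/(c!(1−ρ)²) = 0.01416
Wq = Lq/λ = 0.01416/42.11 = 0.0003362 hr
W = Wq + 1/μ = 0.0003362 + 0.02780 = 0.02814 hr

Final: 0.02814 hr


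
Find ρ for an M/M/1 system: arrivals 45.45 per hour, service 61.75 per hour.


ρ = λ/μ = 45.45/61.75 = 0.7360

Final: 0.7360


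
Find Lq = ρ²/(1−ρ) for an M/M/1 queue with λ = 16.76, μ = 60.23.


ρ = 16.76/60.23 = 0.2783
Lq = ρ²/(1−ρ) = 0.07743/0.7217 = 0.1073

Final: 0.1073


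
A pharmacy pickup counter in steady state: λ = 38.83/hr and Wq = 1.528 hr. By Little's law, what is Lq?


Lq = λWq = 38.83·1.528 = 59.3322

Final: 59.3322


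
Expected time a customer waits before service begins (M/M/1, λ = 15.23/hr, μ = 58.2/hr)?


ρ = 15.23/58.2 = 0.2617
Wq = ρ/(μ−λ) = 0.2617/(58.2 − 15.23) = 0.2617/42.97 = 0.006090 hr

Final: 0.006090 hr


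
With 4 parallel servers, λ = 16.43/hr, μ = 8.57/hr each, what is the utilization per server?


ρ = λ/(cμ) = 16.43/(4·8.57) = 16.43/34.28 = 0.4793

Final: 0.4793


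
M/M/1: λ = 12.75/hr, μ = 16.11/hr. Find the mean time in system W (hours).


W = 1/(μ−λ) = 1/(16.11 − 12.75) = 1/3.36 = 0.2976 hr

Final: 0.2976 hr


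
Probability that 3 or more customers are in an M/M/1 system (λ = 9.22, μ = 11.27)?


ρ = 9.22/11.27 = 0.8181
P(N ≥ n) = ρ^n = 0.8181^3 = 0.547547

Final: 0.547547


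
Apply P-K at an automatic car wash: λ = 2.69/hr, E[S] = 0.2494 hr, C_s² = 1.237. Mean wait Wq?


ρ = λ·E[S] = 2.69·0.2494 = 0.6709
E[S²] = E[S]²(1+C_s²) = 0.2494²·(1+1.237) = 0.139142
Wq = λ·E[S²]/(2(1−ρ)) = 2.69·0.139142/(2·0.3291) = 0.56864 hr

Final: 0.56864 hr


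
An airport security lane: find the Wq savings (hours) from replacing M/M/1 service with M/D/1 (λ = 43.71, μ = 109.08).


ρ = 43.71/109.08 = 0.4007
Wq(M/M/1) = ρ/(μ−λ) = 0.4007/65.37 = 0.006130 hr
Wq(M/D/1) = ρ/(2(μ−λ)) = 0.003065 hr
Savings = 0.006130 − 0.003065 = 0.003065 hr

Final: 0.003065 hr


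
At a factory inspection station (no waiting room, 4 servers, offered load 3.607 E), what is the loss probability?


B(c,a) = (a^c/c!) / Σ_{k=0}^{c} a^k/k!
a^4/4! = 7.052991
Σ terms (k=0..4): 1.00000 + 3.60700 + 6.50522 + 7.82145 + 7.05299 = 25.986664
B = 7.052991/25.986664 = 0.271408

Final: 0.271408


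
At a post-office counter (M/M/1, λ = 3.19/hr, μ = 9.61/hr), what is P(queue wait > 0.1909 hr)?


ρ = 3.19/9.61 = 0.3319
P(Wq > t) = ρ·e^{−(μ−λ)t} = 0.3319·e^{−1.2256}
= 0.3319·0.293588 = 0.097455

Final: 0.097455


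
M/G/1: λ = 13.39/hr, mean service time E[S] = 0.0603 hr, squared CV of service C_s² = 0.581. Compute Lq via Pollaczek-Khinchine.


ρ = λ·E[S] = 13.39·0.0603 = 0.8074
Lq = ρ²(1+C_s²)/(2(1−ρ)) = 0.6519·(1+0.581)/(2·0.1926)
= 0.6519·1.5810/0.3852 = 2.67596

Final: 2.67596


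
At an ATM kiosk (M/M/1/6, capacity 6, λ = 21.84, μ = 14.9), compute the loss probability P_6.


ρ = λ/μ = 21.84/14.9 = 1.4658
P_K = (1−ρ)ρ^K/(1−ρ^(K+1)) = (-0.4658·9.917408)/(1 − 14.536658)
= -4.619249/-13.536658 = 0.341240

Final: 0.341240


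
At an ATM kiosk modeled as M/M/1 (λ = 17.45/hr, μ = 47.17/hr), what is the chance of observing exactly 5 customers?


ρ = 17.45/47.17 = 0.3699
P_n = (1−ρ)·ρ^n = (1 − 0.3699)·0.3699^5 = 0.6301·0.006929 = 0.004365

Final: 0.004365


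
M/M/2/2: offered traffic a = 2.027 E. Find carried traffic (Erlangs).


B(2,2.027) = 0.404294 (Erlang-B)
Carried load = a(1 − B) = 2.027·(1 − 0.404294) = 2.027·0.595706 = 1.2075 E

Final: 1.2075 Erlangs


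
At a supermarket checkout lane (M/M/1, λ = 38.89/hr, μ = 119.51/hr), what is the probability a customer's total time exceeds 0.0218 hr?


W ~ Exponential(μ−λ) for M/M/1.
μ − λ = 119.51 − 38.89 = 80.6200
P(W > t) = e^{−(μ−λ)t} = e^{−1.7575} = 0.172473

Final: 0.172473


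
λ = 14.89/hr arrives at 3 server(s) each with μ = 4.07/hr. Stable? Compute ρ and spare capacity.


Total capacity cμ = 3·4.07 = 12.21/hr
ρ = λ/(cμ) = 14.89/12.21 = 1.2195
Stable ⇔ ρ < 1: NO
Spare capacity = cμ − λ = 12.21 − 14.89 = -2.68/hr

Final: ρ = 1.2195; unstable; margin = -2.68/hr


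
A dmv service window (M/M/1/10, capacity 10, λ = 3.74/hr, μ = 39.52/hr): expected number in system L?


ρ = 3.74/39.52 = 0.09464
L = ρ[1 − (K+1)ρ^K + Kρ^(K+1)] / [(1−ρ)(1−ρ^(K+1))]
Numerator: 0.09464·(1 − 11·5.762e-11 + 10·5.453e-12) = 0.094636
Denominator: (0.9054)·(1.000000) = 0.905364
L = 0.094636/0.905364 = 0.1045

Final: 0.1045


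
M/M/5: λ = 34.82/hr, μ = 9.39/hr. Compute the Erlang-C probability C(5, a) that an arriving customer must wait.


a = λ/μ = 3.7082; ρ = a/5 = 0.7416
P₀ = 0.019772 (from M/M/c formula)
C(c,a) = [a^c/(c!(1−ρ))]·P₀ = [701.15797/(120·0.2584)]·0.019772
= 22.61567·0.019772 = 0.447161

Final: 0.447161


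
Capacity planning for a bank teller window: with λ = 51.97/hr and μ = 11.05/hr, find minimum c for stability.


Stability requires cμ > λ ⇔ c > λ/μ.
λ/μ = 51.97/11.05 = 4.7032
Minimum integer c = ⌊4.7032⌋ + 1 = 5
Check: 5·11.05 = 55.25 > 51.97, while 4·11.05 = 44.20 ≤ 51.97

Final: 5 servers


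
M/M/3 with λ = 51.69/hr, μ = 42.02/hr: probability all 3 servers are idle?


a = λ/μ = 51.69/42.02 = 1.2301; ρ = a/c = 0.4100
Σ_{k=0}^{2} a^k/k! (terms k=0..2) = 1.00000 + 1.23013 + 0.75661 = 2.98674
Tail: a^3/(3!(1−ρ)) = 1.86145/(6·0.5900) = 0.52587
P₀ = 1/(2.98674 + 0.52587) = 1/3.51261 = 0.284689

Final: 0.284689


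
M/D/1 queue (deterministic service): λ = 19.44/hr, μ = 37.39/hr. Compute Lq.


ρ = 19.44/37.39 = 0.5199
M/D/1: Lq = ρ²/(2(1−ρ)) = 0.2703/(2·0.4801) = 0.28154

Final: 0.28154


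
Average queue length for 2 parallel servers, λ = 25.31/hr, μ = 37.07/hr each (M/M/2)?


a = λ/μ = 0.6828; ρ = a/2 = 0.3414
P₀ = 0.491001
Lq = P₀·a^c·ρ / (c!·(1−ρ)²) = 0.491001·0.46616·0.3414/(2·0.43378)
= 0.09007

Final: 0.09007


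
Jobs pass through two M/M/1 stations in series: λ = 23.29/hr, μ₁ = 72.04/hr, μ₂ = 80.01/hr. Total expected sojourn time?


Each node sees arrival rate λ = 23.29/hr (tandem ⇒ throughput preserved).
W₁ = 1/(μ₁−λ) = 1/(72.04−23.29) = 0.02051 hr
W₂ = 1/(μ₂−λ) = 1/(80.01−23.29) = 0.01763 hr
W_total = W₁ + W₂ = 0.02051 + 0.01763 = 0.03814 hr

Final: 0.03814 hr


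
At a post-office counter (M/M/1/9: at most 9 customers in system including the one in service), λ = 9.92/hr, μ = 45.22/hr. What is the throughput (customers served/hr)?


ρ = 0.2194; P_K = (1−ρ)ρ^9/(1−ρ^10) = 0.0000009185
λ_eff = λ(1 − P_K) = 9.92·(1 − 0.0000009185) = 9.92·0.999999 = 9.9200 /hr

Final: 9.9200 /hr


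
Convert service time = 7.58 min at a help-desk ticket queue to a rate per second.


μ = 1/(service time) in consistent units.
1 second = 0.0166667 min, so μ = 0.0166667/7.58 = 0.002199 per second

Final: 0.002199 /sec


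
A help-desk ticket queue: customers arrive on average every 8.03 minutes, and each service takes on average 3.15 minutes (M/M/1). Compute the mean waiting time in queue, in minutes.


λ = 60/8.03 = 7.4720 /hr
μ = 60/3.15 = 19.0476 /hr
ρ = λ/μ = 7.4720/19.0476 = 0.3923
Wq = ρ/(μ−λ) = 0.3923/(19.0476−7.4720) = 0.03389 hr
In minutes: 0.03389·60 = 2.033 min

Final: 2.033 min


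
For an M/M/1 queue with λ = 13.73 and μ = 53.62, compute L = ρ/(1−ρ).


ρ = λ/μ = 13.73/53.62 = 0.2561
L = ρ/(1−ρ) = 0.2561/(1 − 0.2561) = 0.2561/0.7439 = 0.3442

Final: 0.3442


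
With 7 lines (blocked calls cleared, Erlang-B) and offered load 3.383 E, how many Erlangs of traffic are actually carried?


B(7,3.383) = 0.034942 (Erlang-B)
Carried load = a(1 − B) = 3.383·(1 − 0.034942) = 3.383·0.965058 = 3.2648 E

Final: 3.2648 Erlangs


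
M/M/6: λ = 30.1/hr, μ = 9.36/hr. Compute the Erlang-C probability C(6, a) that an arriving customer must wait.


a = λ/μ = 3.2158; ρ = a/6 = 0.5360
P₀ = 0.039121 (from M/M/c formula)
C(c,a) = [a^c/(c!(1−ρ))]·P₀ = [1105.97136/(720·0.4640)]·0.039121
= 3.31027·0.039121 = 0.129502

Final: 0.129502


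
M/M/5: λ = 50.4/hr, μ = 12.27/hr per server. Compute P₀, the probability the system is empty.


a = λ/μ = 50.4/12.27 = 4.1076; ρ = a/c = 0.8215
Σ_{k=0}^{4} a^k/k! (terms k=0..4) = 1.00000 + 4.10758 + 8.43610 + 11.55066 + 11.86131 = 36.95565
Tail: a^5/(5!(1−ρ)) = 1169.31055/(120·0.1785) = 54.59452
P₀ = 1/(36.95565 + 54.59452) = 1/91.55017 = 0.010923

Final: 0.010923


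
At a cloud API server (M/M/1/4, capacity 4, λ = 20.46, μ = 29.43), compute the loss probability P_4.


ρ = λ/μ = 20.46/29.43 = 0.6952
P_K = (1−ρ)ρ^K/(1−ρ^(K+1)) = (0.3048·0.233594)/(1 − 0.162397)
= 0.071197/0.837603 = 0.085001

Final: 0.085001


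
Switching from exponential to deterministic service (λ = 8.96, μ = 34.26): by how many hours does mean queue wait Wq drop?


ρ = 8.96/34.26 = 0.2615
Wq(M/M/1) = ρ/(μ−λ) = 0.2615/25.30 = 0.01034 hr
Wq(M/D/1) = ρ/(2(μ−λ)) = 0.005169 hr
Savings = 0.01034 − 0.005169 = 0.005169 hr

Final: 0.005169 hr


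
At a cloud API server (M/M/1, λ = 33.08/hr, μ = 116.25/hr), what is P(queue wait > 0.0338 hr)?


ρ = 33.08/116.25 = 0.2846
P(Wq > t) = ρ·e^{−(μ−λ)t} = 0.2846·e^{−2.8111}
= 0.2846·0.060136 = 0.017112

Final: 0.017112


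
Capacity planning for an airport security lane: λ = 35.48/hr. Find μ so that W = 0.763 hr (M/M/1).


W = 1/(μ−λ) ⇒ μ − λ = 1/W = 1/0.763 = 1.3106
μ = λ + 1/W = 35.48 + 1.3106 = 36.7906 per hr

Final: 36.7906 /hr


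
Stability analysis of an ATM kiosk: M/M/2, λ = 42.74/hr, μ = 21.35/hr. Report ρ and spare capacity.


Total capacity cμ = 2·21.35 = 42.70/hr
ρ = λ/(cμ) = 42.74/42.70 = 1.0009
Stable ⇔ ρ < 1: NO
Spare capacity = cμ − λ = 42.70 − 42.74 = -0.04/hr

Final: ρ = 1.0009; unstable; margin = -0.04/hr


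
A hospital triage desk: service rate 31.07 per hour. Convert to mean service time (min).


Mean service time = 1/μ = 1/31.07 hour = 0.03219 hour
In minutes: 0.03219 × 60 = 1.9311 min

Final: 1.9311 min


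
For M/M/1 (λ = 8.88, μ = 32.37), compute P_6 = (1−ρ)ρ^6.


ρ = 8.88/32.37 = 0.2743
P_n = (1−ρ)·ρ^n = (1 − 0.2743)·0.2743^6 = 0.7257·0.0004262 = 0.0003093

Final: 0.0003093


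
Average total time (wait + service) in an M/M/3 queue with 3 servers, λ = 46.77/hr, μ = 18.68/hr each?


a = 2.5037; ρ = 0.8346; P₀ = 0.044539
Lq = P₀·a^c·ρ/(c!(1−ρ)²) = 3.55362
Wq = Lq/λ = 3.55362/46.77 = 0.07598 hr
W = Wq + 1/μ = 0.07598 + 0.05353 = 0.12951 hr

Final: 0.12951 hr


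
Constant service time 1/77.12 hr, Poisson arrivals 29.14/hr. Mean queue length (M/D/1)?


ρ = 29.14/77.12 = 0.3779
M/D/1: Lq = ρ²/(2(1−ρ)) = 0.1428/(2·0.6221) = 0.11474

Final: 0.11474


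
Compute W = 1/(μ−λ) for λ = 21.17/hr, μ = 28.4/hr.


W = 1/(μ−λ) = 1/(28.4 − 21.17) = 1/7.23 = 0.1383 hr

Final: 0.1383 hr


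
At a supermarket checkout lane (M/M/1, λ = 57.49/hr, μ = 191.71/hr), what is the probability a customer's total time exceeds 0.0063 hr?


W ~ Exponential(μ−λ) for M/M/1.
μ − λ = 191.71 − 57.49 = 134.2200
P(W > t) = e^{−(μ−λ)t} = e^{−0.8456} = 0.429306

Final: 0.429306


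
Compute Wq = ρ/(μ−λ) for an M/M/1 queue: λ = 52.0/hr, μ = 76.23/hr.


ρ = 52.0/76.23 = 0.6821
Wq = ρ/(μ−λ) = 0.6821/(76.23 − 52.0) = 0.6821/24.23 = 0.02815 hr

Final: 0.02815 hr


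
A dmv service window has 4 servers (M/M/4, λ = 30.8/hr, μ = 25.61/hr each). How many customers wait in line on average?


a = λ/μ = 1.2027; ρ = a/4 = 0.3007
P₀ = 0.299365
Lq = P₀·a^c·ρ / (c!·(1−ρ)²) = 0.299365·2.09201·0.3007/(24·0.48907)
= 0.01604

Final: 0.01604


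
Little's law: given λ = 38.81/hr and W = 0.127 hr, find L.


L = λW = 38.81·0.127 = 4.9289

Final: 4.9289


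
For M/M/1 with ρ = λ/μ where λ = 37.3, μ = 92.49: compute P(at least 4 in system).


ρ = 37.3/92.49 = 0.4033
P(N ≥ n) = ρ^n = 0.4033^4 = 0.026452

Final: 0.026452
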